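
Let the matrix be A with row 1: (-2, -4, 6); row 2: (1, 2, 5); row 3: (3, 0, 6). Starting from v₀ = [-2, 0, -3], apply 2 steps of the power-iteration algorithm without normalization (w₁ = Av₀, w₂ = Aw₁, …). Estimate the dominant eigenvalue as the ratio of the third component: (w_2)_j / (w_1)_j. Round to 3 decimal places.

w1 = Av₀ = (-14, -17, -24)
w2 = Aw1 = (-48, -168, -186)
Ratio at component: -186 / -24 = 7.750

7.750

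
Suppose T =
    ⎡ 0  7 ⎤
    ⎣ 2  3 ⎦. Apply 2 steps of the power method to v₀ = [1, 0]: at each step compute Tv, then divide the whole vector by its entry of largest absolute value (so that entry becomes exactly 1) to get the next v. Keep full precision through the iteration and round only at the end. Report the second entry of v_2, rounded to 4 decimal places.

Tv0 = (0.00000, 2.00000); divide by 2.00000 → v1 = (0.00000, 1.00000)
Tv1 = (7.00000, 3.00000); divide by 7.00000 → v2 = (1.00000, 0.42857)
Requested entry of v2: 6/14 = 0.4286

0.4286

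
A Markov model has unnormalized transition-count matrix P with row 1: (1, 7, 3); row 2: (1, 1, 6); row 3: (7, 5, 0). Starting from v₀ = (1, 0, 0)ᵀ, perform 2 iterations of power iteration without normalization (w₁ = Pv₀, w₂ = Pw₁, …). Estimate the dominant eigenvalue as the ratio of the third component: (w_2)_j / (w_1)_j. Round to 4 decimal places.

w1 = Pv₀ = (1·1 + 7·0 + 3·0; 1·1 + 1·0 + 6·0; 7·1 + 5·0 + 0·0) = (1, 1, 7)
w2 = Pw1 = (1·1 + 7·1 + 3·7; 1·1 + 1·1 + 6·7; 7·1 + 5·1 + 0·7) = (29, 44, 12)
Ratio at component: 12 / 7 = 1.7143

λ ≈ 1.7143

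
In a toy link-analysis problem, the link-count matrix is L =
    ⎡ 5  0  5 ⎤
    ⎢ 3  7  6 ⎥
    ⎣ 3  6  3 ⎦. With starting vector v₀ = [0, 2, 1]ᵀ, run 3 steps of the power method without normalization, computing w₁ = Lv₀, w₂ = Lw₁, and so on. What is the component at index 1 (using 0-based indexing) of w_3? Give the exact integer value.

3095

w1 = Lv₀ = (5·0 + 0·2 + 5·1; 3·0 + 7·2 + 6·1; 3·0 + 6·2 + 3·1) = (5, 20, 15)
w2 = Lw1 = (5·5 + 0·20 + 5·15; 3·5 + 7·20 + 6·15; 3·5 + 6·20 + 3·15) = (100, 245, 180)
w3 = Lw2 = (1400, 3095, 2310)
The requested component of w3 is 3095.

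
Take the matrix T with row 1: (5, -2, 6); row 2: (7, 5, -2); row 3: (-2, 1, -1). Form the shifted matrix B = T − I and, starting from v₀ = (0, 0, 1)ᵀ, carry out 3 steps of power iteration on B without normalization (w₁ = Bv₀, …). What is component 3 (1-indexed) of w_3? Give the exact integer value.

B = T − I has rows (4, -2, 6); (7, 4, -2); (-2, 1, -2)
w1 = Bv₀ = (6, -2, -2)
w2 = Bw1 = (16, 38, -10)
w3 = Bw2 = (-72, 284, 26)
Requested component of w3: 26

26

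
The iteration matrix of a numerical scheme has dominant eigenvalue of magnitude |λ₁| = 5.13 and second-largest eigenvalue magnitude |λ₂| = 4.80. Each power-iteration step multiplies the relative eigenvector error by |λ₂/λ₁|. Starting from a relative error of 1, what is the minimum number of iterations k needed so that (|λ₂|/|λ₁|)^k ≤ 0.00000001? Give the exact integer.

278

|λ₂/λ₁| = 4.80/5.13 = 0.93567
Need k ≥ ln(0.00000001) / ln(0.93567) = -18.4207 / -0.0665 ≈ 277.045
Smallest integer k satisfying the bound: 278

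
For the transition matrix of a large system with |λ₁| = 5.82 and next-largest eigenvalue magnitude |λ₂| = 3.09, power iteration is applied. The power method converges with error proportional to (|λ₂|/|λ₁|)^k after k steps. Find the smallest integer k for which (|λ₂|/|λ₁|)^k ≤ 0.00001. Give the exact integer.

|λ₂/λ₁| = 3.09/5.82 = 0.53093
Need k ≥ ln(0.00001) / ln(0.53093) = -11.5129 / -0.6331 ≈ 18.184
Smallest integer k satisfying the bound: 19

19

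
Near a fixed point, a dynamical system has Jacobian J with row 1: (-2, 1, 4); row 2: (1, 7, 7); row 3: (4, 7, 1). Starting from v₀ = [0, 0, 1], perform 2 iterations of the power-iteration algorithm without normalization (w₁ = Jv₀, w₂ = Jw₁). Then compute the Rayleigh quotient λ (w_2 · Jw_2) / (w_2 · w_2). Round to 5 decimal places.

λ ≈ 10.91299

w1 = Jv₀ = (4, 7, 1)
w2 = Jw1 = (3, 60, 66)
Jw2 = (318, 885, 498)
w2·Jw2 = 3·318 + 60·885 + 66·498 = 86922; w2·w2 = 3·3 + 60·60 + 66·66 = 7965
λ ≈ 86922/7965 = 10.91299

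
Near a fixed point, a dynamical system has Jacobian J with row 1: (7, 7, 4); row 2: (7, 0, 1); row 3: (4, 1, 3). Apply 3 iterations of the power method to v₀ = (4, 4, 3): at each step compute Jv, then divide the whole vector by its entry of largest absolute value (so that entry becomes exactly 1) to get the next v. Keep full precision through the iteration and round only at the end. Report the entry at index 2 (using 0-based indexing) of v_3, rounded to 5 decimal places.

0.45650

Jv0 = (68.000000, 31.000000, 29.000000); divide by 68.000000 → v1 = (1.000000, 0.455882, 0.426471)
Jv1 = (11.897059, 7.426471, 5.735294); divide by 11.897059 → v2 = (1.000000, 0.624227, 0.482077)
Jv2 = (13.297899, 7.482077, 6.070457); divide by 13.297899 → v3 = (1.000000, 0.562651, 0.456497)
Requested entry of v3: 4911/10758 = 0.45650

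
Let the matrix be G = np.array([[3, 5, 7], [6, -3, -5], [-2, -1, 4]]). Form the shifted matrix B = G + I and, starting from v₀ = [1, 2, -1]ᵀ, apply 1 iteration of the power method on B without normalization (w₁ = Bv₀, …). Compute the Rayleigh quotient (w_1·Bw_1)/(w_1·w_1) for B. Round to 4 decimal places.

6.1732

B = G + I has rows (4, 5, 7); (6, -2, -5); (-2, -1, 5)
w1 = Bv₀ = (4·1 + 5·2 + 7·(-1); 6·1 + (-2)·2 + (-5)·(-1); (-2)·1 + (-1)·2 + 5·(-1)) = (7, 7, -9)
Bw1 = (0, 73, -66)
w1·Bw1 = 1105; w1·w1 = 179; μ ≈ 1105/179 = 6.1732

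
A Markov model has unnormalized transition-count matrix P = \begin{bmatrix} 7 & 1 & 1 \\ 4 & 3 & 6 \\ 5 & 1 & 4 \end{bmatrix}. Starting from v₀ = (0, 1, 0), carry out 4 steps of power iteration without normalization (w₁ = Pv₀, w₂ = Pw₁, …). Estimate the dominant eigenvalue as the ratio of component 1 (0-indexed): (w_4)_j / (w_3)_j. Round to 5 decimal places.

w1 = Pv₀ = (7·0 + 1·1 + 1·0; 4·0 + 3·1 + 6·0; 5·0 + 1·1 + 4·0) = (1, 3, 1)
w2 = Pw1 = (7·1 + 1·3 + 1·1; 4·1 + 3·3 + 6·1; 5·1 + 1·3 + 4·1) = (11, 19, 12)
w3 = Pw2 = (108, 173, 122)
w4 = Pw3 = (1051, 1683, 1201)
Ratio at component: 1683 / 173 = 9.72832

λ ≈ 9.72832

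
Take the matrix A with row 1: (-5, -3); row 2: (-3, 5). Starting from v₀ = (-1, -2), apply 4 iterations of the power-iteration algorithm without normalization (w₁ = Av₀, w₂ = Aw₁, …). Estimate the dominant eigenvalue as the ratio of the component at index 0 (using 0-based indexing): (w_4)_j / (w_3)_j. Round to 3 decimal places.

w1 = Av₀ = ((-5)·(-1) + (-3)·(-2); (-3)·(-1) + 5·(-2)) = (11, -7)
w2 = Aw1 = ((-5)·11 + (-3)·(-7); (-3)·11 + 5·(-7)) = (-34, -68)
w3 = Aw2 = (374, -238)
w4 = Aw3 = (-1156, -2312)
Ratio at component: -1156 / 374 = -3.091

λ ≈ -3.091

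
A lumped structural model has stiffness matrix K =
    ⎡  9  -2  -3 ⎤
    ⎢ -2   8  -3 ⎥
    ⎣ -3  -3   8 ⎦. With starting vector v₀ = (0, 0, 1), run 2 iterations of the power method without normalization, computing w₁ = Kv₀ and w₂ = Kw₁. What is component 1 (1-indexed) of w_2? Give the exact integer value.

-45

w1 = Kv₀ = (9·0 + (-2)·0 + (-3)·1; (-2)·0 + 8·0 + (-3)·1; (-3)·0 + (-3)·0 + 8·1) = (-3, -3, 8)
w2 = Kw1 = (9·(-3) + (-2)·(-3) + (-3)·8; (-2)·(-3) + 8·(-3) + (-3)·8; (-3)·(-3) + (-3)·(-3) + 8·8) = (-45, -42, 82)
The requested component of w2 is -45.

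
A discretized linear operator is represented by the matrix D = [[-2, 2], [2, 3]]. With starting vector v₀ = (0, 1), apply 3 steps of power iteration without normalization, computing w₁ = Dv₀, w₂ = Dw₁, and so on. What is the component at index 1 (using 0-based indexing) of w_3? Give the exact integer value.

43

w1 = Dv₀ = ((-2)·0 + 2·1; 2·0 + 3·1) = (2, 3)
w2 = Dw1 = ((-2)·2 + 2·3; 2·2 + 3·3) = (2, 13)
w3 = Dw2 = (22, 43)
The requested component of w3 is 43.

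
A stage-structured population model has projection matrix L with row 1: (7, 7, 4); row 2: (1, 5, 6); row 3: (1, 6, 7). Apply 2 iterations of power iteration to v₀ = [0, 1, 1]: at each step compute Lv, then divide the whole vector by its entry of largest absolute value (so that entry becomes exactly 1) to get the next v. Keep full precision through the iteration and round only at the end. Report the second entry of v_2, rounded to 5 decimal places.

0.69903

Lv0 = (11.000000, 11.000000, 13.000000); divide by 13.000000 → v1 = (0.846154, 0.846154, 1.000000)
Lv1 = (15.846154, 11.076923, 12.923077); divide by 15.846154 → v2 = (1.000000, 0.699029, 0.815534)
Requested entry of v2: 144/206 = 0.69903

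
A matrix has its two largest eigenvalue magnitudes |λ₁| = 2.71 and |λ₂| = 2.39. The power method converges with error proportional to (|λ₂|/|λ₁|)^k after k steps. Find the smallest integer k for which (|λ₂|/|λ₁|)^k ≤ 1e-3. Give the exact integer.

|λ₂/λ₁| = 2.39/2.71 = 0.88192
Need k ≥ ln(1e-3) / ln(0.88192) = -6.9078 / -0.1257 ≈ 54.974
Smallest integer k satisfying the bound: 55

55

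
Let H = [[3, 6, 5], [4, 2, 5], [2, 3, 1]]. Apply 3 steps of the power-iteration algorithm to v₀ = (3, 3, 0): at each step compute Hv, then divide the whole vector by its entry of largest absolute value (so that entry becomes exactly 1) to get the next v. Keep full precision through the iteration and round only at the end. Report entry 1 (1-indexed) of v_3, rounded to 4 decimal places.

1.0000

Hv0 = (27.00000, 18.00000, 15.00000); divide by 27.00000 → v1 = (1.00000, 0.66667, 0.55556)
Hv1 = (9.77778, 8.11111, 4.55556); divide by 9.77778 → v2 = (1.00000, 0.82955, 0.46591)
Hv2 = (10.30682, 7.98864, 4.95455); divide by 10.30682 → v3 = (1.00000, 0.77508, 0.48071)
Requested entry of v3: 2721/2721 = 1.0000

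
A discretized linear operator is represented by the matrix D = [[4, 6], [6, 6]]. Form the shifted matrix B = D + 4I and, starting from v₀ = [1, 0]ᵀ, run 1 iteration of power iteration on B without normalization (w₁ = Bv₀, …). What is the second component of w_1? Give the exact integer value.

6

B = D + 4I has rows (8, 6); (6, 10)
w1 = Bv₀ = (8·1 + 6·0; 6·1 + 10·0) = (8, 6)
Requested component of w1: 6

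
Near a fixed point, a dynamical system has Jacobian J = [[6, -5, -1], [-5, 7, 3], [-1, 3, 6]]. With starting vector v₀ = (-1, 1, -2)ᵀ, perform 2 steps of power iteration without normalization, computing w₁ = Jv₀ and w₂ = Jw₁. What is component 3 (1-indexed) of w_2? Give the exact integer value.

w1 = Jv₀ = (6·(-1) + (-5)·1 + (-1)·(-2); (-5)·(-1) + 7·1 + 3·(-2); (-1)·(-1) + 3·1 + 6·(-2)) = (-9, 6, -8)
w2 = Jw1 = (6·(-9) + (-5)·6 + (-1)·(-8); (-5)·(-9) + 7·6 + 3·(-8); (-1)·(-9) + 3·6 + 6·(-8)) = (-76, 63, -21)
The requested component of w2 is -21.

-21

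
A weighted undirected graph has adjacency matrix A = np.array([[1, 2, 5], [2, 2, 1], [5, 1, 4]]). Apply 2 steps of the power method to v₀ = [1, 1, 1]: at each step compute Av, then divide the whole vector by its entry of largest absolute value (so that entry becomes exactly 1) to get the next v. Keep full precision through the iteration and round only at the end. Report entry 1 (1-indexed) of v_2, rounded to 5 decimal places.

Av0 = (8.000000, 5.000000, 10.000000); divide by 10.000000 → v1 = (0.800000, 0.500000, 1.000000)
Av1 = (6.800000, 3.600000, 8.500000); divide by 8.500000 → v2 = (0.800000, 0.423529, 1.000000)
Requested entry of v2: 68/85 = 0.80000

0.80000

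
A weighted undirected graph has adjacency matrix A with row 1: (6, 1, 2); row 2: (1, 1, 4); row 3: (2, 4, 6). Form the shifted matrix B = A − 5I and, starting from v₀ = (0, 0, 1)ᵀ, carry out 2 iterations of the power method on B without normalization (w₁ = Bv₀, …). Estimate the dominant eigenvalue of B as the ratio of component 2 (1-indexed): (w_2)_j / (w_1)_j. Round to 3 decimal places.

B = A − 5I has rows (1, 1, 2); (1, -4, 4); (2, 4, 1)
w1 = Bv₀ = (2, 4, 1)
w2 = Bw1 = (8, -10, 21)
Ratio: -10/4 = -2.500

μ ≈ -2.500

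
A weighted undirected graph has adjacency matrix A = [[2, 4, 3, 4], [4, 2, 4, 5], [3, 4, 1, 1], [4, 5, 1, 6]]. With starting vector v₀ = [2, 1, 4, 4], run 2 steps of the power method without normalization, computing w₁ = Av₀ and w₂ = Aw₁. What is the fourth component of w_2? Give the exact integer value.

w1 = Av₀ = (36, 46, 18, 41)
w2 = Aw1 = (474, 513, 351, 638)
The requested component of w2 is 638.

638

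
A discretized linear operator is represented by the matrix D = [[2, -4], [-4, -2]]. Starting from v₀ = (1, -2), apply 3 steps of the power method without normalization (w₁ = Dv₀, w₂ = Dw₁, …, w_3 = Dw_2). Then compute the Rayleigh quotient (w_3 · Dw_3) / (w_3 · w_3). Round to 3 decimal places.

λ ≈ 2.000

w1 = Dv₀ = (10, 0)
w2 = Dw1 = (20, -40)
w3 = Dw2 = (200, 0)
Dw3 = (400, -800)
w3·Dw3 = 200·400 + 0·(-800) = 80000; w3·w3 = 200·200 + 0·0 = 40000
λ ≈ 80000/40000 = 2.000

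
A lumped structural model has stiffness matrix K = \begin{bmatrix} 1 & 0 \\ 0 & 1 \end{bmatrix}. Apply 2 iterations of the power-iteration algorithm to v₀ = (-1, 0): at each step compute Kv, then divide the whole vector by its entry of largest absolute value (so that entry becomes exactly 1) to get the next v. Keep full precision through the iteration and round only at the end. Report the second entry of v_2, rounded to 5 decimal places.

0.00000

Kv0 = (-1.000000, 0.000000); divide by -1.000000 → v1 = (1.000000, 0.000000)
Kv1 = (1.000000, 0.000000); divide by 1.000000 → v2 = (1.000000, 0.000000)
Requested entry of v2: 0/-1 = 0.00000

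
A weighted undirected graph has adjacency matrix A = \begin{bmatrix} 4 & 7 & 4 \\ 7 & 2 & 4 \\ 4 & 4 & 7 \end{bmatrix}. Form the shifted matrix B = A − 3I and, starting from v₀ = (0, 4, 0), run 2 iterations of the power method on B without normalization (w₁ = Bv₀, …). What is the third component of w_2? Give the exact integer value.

B = A − 3I has rows (1, 7, 4); (7, -1, 4); (4, 4, 4)
w1 = Bv₀ = (1·0 + 7·4 + 4·0; 7·0 + (-1)·4 + 4·0; 4·0 + 4·4 + 4·0) = (28, -4, 16)
w2 = Bw1 = (1·28 + 7·(-4) + 4·16; 7·28 + (-1)·(-4) + 4·16; 4·28 + 4·(-4) + 4·16) = (64, 264, 160)
Requested component of w2: 160

160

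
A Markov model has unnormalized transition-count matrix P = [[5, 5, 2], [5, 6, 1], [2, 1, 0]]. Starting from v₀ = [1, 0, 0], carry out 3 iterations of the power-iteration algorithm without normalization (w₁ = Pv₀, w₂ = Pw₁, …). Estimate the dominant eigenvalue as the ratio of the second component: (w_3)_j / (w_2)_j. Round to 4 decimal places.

w1 = Pv₀ = (5, 5, 2)
w2 = Pw1 = (54, 57, 15)
w3 = Pw2 = (585, 627, 165)
Ratio at component: 627 / 57 = 11.0000

11.0000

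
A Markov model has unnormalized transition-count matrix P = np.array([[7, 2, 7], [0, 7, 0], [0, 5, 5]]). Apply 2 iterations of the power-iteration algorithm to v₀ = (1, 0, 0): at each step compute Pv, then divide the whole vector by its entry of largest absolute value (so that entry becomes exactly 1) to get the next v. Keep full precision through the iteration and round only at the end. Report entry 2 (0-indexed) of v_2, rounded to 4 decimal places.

Pv0 = (7.00000, 0.00000, 0.00000); divide by 7.00000 → v1 = (1.00000, 0.00000, 0.00000)
Pv1 = (7.00000, 0.00000, 0.00000); divide by 7.00000 → v2 = (1.00000, 0.00000, 0.00000)
Requested entry of v2: 0/49 = 0.0000

0.0000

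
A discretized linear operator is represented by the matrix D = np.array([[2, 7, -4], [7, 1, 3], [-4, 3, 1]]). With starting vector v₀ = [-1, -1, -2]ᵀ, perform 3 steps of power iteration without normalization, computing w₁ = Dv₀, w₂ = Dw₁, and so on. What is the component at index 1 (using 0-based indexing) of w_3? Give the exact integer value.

-813

w1 = Dv₀ = (-1, -14, -1)
w2 = Dw1 = (-96, -24, -39)
w3 = Dw2 = (-204, -813, 273)
The requested component of w3 is -813.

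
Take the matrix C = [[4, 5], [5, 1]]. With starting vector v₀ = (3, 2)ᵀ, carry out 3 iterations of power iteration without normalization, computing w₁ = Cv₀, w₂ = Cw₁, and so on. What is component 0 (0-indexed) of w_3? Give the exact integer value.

1327

w1 = Cv₀ = (4·3 + 5·2; 5·3 + 1·2) = (22, 17)
w2 = Cw1 = (4·22 + 5·17; 5·22 + 1·17) = (173, 127)
w3 = Cw2 = (1327, 992)
The requested component of w3 is 1327.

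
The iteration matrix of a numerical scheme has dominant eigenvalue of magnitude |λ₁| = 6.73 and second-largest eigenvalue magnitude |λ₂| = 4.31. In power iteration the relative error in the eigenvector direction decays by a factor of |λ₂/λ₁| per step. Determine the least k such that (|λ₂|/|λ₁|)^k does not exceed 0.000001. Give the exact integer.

32

|λ₂/λ₁| = 4.31/6.73 = 0.64042
Need k ≥ ln(0.000001) / ln(0.64042) = -13.8155 / -0.4456 ≈ 31.002
Smallest integer k satisfying the bound: 32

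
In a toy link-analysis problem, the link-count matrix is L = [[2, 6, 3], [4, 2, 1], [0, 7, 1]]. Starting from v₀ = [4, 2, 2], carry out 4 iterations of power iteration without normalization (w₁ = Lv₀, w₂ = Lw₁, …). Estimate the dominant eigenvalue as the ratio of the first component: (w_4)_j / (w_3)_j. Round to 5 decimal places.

λ ≈ 8.38917

w1 = Lv₀ = (2·4 + 6·2 + 3·2; 4·4 + 2·2 + 1·2; 0·4 + 7·2 + 1·2) = (26, 22, 16)
w2 = Lw1 = (2·26 + 6·22 + 3·16; 4·26 + 2·22 + 1·16; 0·26 + 7·22 + 1·16) = (232, 164, 170)
w3 = Lw2 = (1958, 1426, 1318)
w4 = Lw3 = (16426, 12002, 11300)
Ratio at component: 16426 / 1958 = 8.38917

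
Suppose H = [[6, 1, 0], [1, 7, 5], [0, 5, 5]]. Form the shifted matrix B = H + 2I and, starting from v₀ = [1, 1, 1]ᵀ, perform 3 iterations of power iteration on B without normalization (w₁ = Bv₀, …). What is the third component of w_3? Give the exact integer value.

B = H + 2I has rows (8, 1, 0); (1, 9, 5); (0, 5, 7)
w1 = Bv₀ = (8·1 + 1·1 + 0·1; 1·1 + 9·1 + 5·1; 0·1 + 5·1 + 7·1) = (9, 15, 12)
w2 = Bw1 = (8·9 + 1·15 + 0·12; 1·9 + 9·15 + 5·12; 0·9 + 5·15 + 7·12) = (87, 204, 159)
w3 = Bw2 = (900, 2718, 2133)
Requested component of w3: 2133

2133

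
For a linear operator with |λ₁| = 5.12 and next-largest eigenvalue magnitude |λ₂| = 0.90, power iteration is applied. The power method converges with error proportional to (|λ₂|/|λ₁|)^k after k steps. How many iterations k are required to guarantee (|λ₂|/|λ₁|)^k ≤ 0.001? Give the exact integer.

4

|λ₂/λ₁| = 0.90/5.12 = 0.17578
Need k ≥ ln(0.001) / ln(0.17578) = -6.9078 / -1.7385 ≈ 3.973
Smallest integer k satisfying the bound: 4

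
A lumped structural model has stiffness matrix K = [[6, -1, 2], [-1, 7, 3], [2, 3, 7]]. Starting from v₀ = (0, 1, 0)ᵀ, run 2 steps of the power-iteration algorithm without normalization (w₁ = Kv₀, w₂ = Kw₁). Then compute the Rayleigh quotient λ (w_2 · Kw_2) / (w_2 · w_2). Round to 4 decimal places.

w1 = Kv₀ = (6·0 + (-1)·1 + 2·0; (-1)·0 + 7·1 + 3·0; 2·0 + 3·1 + 7·0) = (-1, 7, 3)
w2 = Kw1 = (6·(-1) + (-1)·7 + 2·3; (-1)·(-1) + 7·7 + 3·3; 2·(-1) + 3·7 + 7·3) = (-7, 59, 40)
Kw2 = (-21, 540, 443)
w2·Kw2 = (-7)·(-21) + 59·540 + 40·443 = 49727; w2·w2 = (-7)·(-7) + 59·59 + 40·40 = 5130
λ ≈ 49727/5130 = 9.6934

9.6934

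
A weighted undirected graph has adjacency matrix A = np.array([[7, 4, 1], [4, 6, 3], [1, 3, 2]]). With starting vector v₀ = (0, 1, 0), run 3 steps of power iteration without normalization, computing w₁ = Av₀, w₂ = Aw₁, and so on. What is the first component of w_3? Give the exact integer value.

657

w1 = Av₀ = (4, 6, 3)
w2 = Aw1 = (55, 61, 28)
w3 = Aw2 = (657, 670, 294)
The requested component of w3 is 657.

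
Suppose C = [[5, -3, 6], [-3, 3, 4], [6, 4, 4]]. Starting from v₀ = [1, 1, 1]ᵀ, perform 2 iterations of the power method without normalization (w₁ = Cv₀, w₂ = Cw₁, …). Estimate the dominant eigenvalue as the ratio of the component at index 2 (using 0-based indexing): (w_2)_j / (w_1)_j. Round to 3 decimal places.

8.571

w1 = Cv₀ = (8, 4, 14)
w2 = Cw1 = (112, 44, 120)
Ratio at component: 120 / 14 = 8.571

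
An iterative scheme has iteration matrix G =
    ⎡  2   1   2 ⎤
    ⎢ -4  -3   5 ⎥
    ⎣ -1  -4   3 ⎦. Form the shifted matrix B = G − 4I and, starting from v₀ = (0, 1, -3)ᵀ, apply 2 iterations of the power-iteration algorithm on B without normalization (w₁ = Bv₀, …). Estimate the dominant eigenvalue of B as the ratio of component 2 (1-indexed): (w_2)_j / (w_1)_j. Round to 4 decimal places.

μ ≈ -7.6818

B = G − 4I has rows (-2, 1, 2); (-4, -7, 5); (-1, -4, -1)
w1 = Bv₀ = ((-2)·0 + 1·1 + 2·(-3); (-4)·0 + (-7)·1 + 5·(-3); (-1)·0 + (-4)·1 + (-1)·(-3)) = (-5, -22, -1)
w2 = Bw1 = ((-2)·(-5) + 1·(-22) + 2·(-1); (-4)·(-5) + (-7)·(-22) + 5·(-1); (-1)·(-5) + (-4)·(-22) + (-1)·(-1)) = (-14, 169, 94)
Ratio: 169/-22 = -7.6818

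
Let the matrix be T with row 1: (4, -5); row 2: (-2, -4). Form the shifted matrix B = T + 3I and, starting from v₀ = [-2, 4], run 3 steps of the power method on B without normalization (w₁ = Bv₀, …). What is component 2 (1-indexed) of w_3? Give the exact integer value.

B = T + 3I has rows (7, -5); (-2, -1)
w1 = Bv₀ = (7·(-2) + (-5)·4; (-2)·(-2) + (-1)·4) = (-34, 0)
w2 = Bw1 = (7·(-34) + (-5)·0; (-2)·(-34) + (-1)·0) = (-238, 68)
w3 = Bw2 = (-2006, 408)
Requested component of w3: 408

408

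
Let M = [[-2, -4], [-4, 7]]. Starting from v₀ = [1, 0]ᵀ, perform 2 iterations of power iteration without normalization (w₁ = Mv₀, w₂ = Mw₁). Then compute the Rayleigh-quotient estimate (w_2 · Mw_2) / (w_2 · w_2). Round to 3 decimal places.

w1 = Mv₀ = (-2, -4)
w2 = Mw1 = (20, -20)
Mw2 = (40, -220)
w2·Mw2 = 20·40 + (-20)·(-220) = 5200; w2·w2 = 20·20 + (-20)·(-20) = 800
λ ≈ 5200/800 = 6.500

6.500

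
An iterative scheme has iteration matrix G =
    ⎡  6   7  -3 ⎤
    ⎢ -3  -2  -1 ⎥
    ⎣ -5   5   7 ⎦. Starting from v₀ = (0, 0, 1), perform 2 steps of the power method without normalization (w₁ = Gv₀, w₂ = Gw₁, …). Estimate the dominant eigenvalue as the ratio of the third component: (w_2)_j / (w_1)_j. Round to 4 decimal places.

λ ≈ 8.4286

w1 = Gv₀ = (-3, -1, 7)
w2 = Gw1 = (-46, 4, 59)
Ratio at component: 59 / 7 = 8.4286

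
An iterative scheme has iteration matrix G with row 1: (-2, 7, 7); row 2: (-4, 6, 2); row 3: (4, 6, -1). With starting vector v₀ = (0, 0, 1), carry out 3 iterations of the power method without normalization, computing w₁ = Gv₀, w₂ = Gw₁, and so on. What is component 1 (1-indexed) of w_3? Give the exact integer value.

175

w1 = Gv₀ = ((-2)·0 + 7·0 + 7·1; (-4)·0 + 6·0 + 2·1; 4·0 + 6·0 + (-1)·1) = (7, 2, -1)
w2 = Gw1 = ((-2)·7 + 7·2 + 7·(-1); (-4)·7 + 6·2 + 2·(-1); 4·7 + 6·2 + (-1)·(-1)) = (-7, -18, 41)
w3 = Gw2 = (175, 2, -177)
The requested component of w3 is 175.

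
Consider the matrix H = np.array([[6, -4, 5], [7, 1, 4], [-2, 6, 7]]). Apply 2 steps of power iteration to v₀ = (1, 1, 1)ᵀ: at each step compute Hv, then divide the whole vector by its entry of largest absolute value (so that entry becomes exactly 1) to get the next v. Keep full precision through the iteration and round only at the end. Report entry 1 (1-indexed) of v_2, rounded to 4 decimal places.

0.3630

Hv0 = (7.00000, 12.00000, 11.00000); divide by 12.00000 → v1 = (0.58333, 1.00000, 0.91667)
Hv1 = (4.08333, 8.75000, 11.25000); divide by 11.25000 → v2 = (0.36296, 0.77778, 1.00000)
Requested entry of v2: 49/135 = 0.3630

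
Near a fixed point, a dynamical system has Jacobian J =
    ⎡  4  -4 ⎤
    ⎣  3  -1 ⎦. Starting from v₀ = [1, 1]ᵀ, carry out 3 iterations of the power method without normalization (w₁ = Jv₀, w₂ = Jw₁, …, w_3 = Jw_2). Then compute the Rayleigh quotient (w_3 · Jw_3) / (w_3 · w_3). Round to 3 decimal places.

w1 = Jv₀ = (4·1 + (-4)·1; 3·1 + (-1)·1) = (0, 2)
w2 = Jw1 = (4·0 + (-4)·2; 3·0 + (-1)·2) = (-8, -2)
w3 = Jw2 = (-24, -22)
Jw3 = (-8, -50)
w3·Jw3 = (-24)·(-8) + (-22)·(-50) = 1292; w3·w3 = (-24)·(-24) + (-22)·(-22) = 1060
λ ≈ 1292/1060 = 1.219

1.219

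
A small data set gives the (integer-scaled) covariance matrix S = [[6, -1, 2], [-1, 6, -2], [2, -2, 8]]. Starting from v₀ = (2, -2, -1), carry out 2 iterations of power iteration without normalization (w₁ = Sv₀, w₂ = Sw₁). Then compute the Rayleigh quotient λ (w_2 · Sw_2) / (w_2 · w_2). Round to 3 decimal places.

w1 = Sv₀ = (6·2 + (-1)·(-2) + 2·(-1); (-1)·2 + 6·(-2) + (-2)·(-1); 2·2 + (-2)·(-2) + 8·(-1)) = (12, -12, 0)
w2 = Sw1 = (6·12 + (-1)·(-12) + 2·0; (-1)·12 + 6·(-12) + (-2)·0; 2·12 + (-2)·(-12) + 8·0) = (84, -84, 48)
Sw2 = (684, -684, 720)
w2·Sw2 = 84·684 + (-84)·(-684) + 48·720 = 149472; w2·w2 = 84·84 + (-84)·(-84) + 48·48 = 16416
λ ≈ 149472/16416 = 9.105

λ ≈ 9.105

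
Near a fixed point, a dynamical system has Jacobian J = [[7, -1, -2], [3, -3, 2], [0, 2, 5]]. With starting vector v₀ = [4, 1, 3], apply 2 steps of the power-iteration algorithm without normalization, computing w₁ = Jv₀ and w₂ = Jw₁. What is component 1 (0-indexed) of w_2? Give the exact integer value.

w1 = Jv₀ = (7·4 + (-1)·1 + (-2)·3; 3·4 + (-3)·1 + 2·3; 0·4 + 2·1 + 5·3) = (21, 15, 17)
w2 = Jw1 = (7·21 + (-1)·15 + (-2)·17; 3·21 + (-3)·15 + 2·17; 0·21 + 2·15 + 5·17) = (98, 52, 115)
The requested component of w2 is 52.

52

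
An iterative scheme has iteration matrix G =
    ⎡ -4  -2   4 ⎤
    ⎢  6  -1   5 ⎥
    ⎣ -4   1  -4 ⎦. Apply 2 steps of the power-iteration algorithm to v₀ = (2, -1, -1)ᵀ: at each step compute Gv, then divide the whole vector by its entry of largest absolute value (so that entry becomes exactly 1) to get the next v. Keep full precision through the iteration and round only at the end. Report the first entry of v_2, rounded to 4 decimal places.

Gv0 = (-10.00000, 8.00000, -5.00000); divide by -10.00000 → v1 = (1.00000, -0.80000, 0.50000)
Gv1 = (-0.40000, 9.30000, -6.80000); divide by 9.30000 → v2 = (-0.04301, 1.00000, -0.73118)
Requested entry of v2: 4/-93 = -0.0430

-0.0430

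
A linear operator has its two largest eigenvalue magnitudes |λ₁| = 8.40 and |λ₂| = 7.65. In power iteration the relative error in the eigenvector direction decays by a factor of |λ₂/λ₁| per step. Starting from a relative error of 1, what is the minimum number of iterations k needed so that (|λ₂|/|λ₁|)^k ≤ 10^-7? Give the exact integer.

|λ₂/λ₁| = 7.65/8.40 = 0.91071
Need k ≥ ln(10^-7) / ln(0.91071) = -16.1181 / -0.0935 ≈ 172.338
Smallest integer k satisfying the bound: 173

173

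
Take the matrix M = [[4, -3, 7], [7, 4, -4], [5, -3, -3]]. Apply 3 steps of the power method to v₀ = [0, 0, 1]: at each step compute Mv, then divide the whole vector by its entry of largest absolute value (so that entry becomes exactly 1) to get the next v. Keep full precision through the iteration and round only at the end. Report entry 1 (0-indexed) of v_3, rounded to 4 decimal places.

0.2673

Mv0 = (7.00000, -4.00000, -3.00000); divide by 7.00000 → v1 = (1.00000, -0.57143, -0.42857)
Mv1 = (2.71429, 6.42857, 8.00000); divide by 8.00000 → v2 = (0.33929, 0.80357, 1.00000)
Mv2 = (5.94643, 1.58929, -3.71429); divide by 5.94643 → v3 = (1.00000, 0.26727, -0.62462)
Requested entry of v3: 89/333 = 0.2673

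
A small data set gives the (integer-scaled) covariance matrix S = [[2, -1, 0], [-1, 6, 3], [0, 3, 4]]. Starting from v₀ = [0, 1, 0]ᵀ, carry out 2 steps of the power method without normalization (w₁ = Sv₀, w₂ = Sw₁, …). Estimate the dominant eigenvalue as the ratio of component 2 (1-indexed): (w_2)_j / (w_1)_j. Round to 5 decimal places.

w1 = Sv₀ = (2·0 + (-1)·1 + 0·0; (-1)·0 + 6·1 + 3·0; 0·0 + 3·1 + 4·0) = (-1, 6, 3)
w2 = Sw1 = (2·(-1) + (-1)·6 + 0·3; (-1)·(-1) + 6·6 + 3·3; 0·(-1) + 3·6 + 4·3) = (-8, 46, 30)
Ratio at component: 46 / 6 = 7.66667

λ ≈ 7.66667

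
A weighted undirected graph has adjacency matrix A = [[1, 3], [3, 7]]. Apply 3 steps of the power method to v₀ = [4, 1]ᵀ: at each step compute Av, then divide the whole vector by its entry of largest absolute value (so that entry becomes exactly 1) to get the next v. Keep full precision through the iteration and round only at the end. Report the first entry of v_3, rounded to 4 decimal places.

Av0 = (7.00000, 19.00000); divide by 19.00000 → v1 = (0.36842, 1.00000)
Av1 = (3.36842, 8.10526); divide by 8.10526 → v2 = (0.41558, 1.00000)
Av2 = (3.41558, 8.24675); divide by 8.24675 → v3 = (0.41417, 1.00000)
Requested entry of v3: 526/1270 = 0.4142

0.4142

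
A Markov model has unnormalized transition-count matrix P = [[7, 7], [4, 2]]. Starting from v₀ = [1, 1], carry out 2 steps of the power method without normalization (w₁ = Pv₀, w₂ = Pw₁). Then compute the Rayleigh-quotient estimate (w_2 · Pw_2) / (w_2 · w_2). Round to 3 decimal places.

λ ≈ 10.369

w1 = Pv₀ = (7·1 + 7·1; 4·1 + 2·1) = (14, 6)
w2 = Pw1 = (7·14 + 7·6; 4·14 + 2·6) = (140, 68)
Pw2 = (1456, 696)
w2·Pw2 = 140·1456 + 68·696 = 251168; w2·w2 = 140·140 + 68·68 = 24224
λ ≈ 251168/24224 = 10.369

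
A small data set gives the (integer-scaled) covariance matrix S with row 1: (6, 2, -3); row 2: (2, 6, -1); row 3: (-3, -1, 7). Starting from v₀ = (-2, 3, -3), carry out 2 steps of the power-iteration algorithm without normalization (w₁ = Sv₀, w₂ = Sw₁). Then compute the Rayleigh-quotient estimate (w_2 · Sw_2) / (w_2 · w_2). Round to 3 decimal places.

w1 = Sv₀ = (3, 17, -18)
w2 = Sw1 = (106, 126, -152)
Sw2 = (1344, 1120, -1508)
w2·Sw2 = 106·1344 + 126·1120 + (-152)·(-1508) = 512800; w2·w2 = 106·106 + 126·126 + (-152)·(-152) = 50216
λ ≈ 512800/50216 = 10.212

λ ≈ 10.212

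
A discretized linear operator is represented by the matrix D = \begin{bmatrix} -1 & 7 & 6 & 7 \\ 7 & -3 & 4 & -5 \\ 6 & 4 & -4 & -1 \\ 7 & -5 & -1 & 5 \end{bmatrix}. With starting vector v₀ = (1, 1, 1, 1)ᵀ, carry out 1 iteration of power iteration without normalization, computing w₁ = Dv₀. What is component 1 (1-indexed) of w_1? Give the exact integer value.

w1 = Dv₀ = ((-1)·1 + 7·1 + 6·1 + 7·1; 7·1 + (-3)·1 + 4·1 + (-5)·1; 6·1 + 4·1 + (-4)·1 + (-1)·1; 7·1 + (-5)·1 + (-1)·1 + 5·1) = (19, 3, 5, 6)
The requested component of w1 is 19.

19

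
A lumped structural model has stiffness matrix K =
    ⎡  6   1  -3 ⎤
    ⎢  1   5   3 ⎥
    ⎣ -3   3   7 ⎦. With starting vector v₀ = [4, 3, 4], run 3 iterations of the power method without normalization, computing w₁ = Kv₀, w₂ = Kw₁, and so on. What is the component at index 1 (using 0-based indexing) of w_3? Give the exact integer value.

1940

w1 = Kv₀ = (6·4 + 1·3 + (-3)·4; 1·4 + 5·3 + 3·4; (-3)·4 + 3·3 + 7·4) = (15, 31, 25)
w2 = Kw1 = (6·15 + 1·31 + (-3)·25; 1·15 + 5·31 + 3·25; (-3)·15 + 3·31 + 7·25) = (46, 245, 223)
w3 = Kw2 = (-148, 1940, 2158)
The requested component of w3 is 1940.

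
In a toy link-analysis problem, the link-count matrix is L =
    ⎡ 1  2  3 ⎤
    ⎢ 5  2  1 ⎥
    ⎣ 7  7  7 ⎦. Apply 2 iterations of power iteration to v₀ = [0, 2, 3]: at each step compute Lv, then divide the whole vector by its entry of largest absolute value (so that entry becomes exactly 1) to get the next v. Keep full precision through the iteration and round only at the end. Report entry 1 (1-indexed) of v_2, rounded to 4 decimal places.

0.3429

Lv0 = (13.00000, 7.00000, 35.00000); divide by 35.00000 → v1 = (0.37143, 0.20000, 1.00000)
Lv1 = (3.77143, 3.25714, 11.00000); divide by 11.00000 → v2 = (0.34286, 0.29610, 1.00000)
Requested entry of v2: 132/385 = 0.3429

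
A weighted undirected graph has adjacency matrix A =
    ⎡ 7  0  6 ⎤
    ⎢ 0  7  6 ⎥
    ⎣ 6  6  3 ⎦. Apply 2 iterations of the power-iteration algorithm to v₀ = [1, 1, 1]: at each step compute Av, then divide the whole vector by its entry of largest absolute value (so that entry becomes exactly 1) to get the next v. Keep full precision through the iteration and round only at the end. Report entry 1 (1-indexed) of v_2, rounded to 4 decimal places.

Av0 = (13.00000, 13.00000, 15.00000); divide by 15.00000 → v1 = (0.86667, 0.86667, 1.00000)
Av1 = (12.06667, 12.06667, 13.40000); divide by 13.40000 → v2 = (0.90050, 0.90050, 1.00000)
Requested entry of v2: 181/201 = 0.9005

0.9005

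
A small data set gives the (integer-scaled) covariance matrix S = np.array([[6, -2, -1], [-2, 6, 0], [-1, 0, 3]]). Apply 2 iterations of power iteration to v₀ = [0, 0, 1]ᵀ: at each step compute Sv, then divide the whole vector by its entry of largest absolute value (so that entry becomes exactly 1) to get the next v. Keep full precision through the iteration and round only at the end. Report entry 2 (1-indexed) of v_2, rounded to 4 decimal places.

Sv0 = (-1.00000, 0.00000, 3.00000); divide by 3.00000 → v1 = (-0.33333, 0.00000, 1.00000)
Sv1 = (-3.00000, 0.66667, 3.33333); divide by 3.33333 → v2 = (-0.90000, 0.20000, 1.00000)
Requested entry of v2: 2/10 = 0.2000

0.2000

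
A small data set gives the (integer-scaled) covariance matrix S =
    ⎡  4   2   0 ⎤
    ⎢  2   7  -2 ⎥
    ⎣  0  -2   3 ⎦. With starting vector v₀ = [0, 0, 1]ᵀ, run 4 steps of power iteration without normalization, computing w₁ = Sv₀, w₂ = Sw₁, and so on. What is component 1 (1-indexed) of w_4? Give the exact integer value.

w1 = Sv₀ = (4·0 + 2·0 + 0·1; 2·0 + 7·0 + (-2)·1; 0·0 + (-2)·0 + 3·1) = (0, -2, 3)
w2 = Sw1 = (4·0 + 2·(-2) + 0·3; 2·0 + 7·(-2) + (-2)·3; 0·0 + (-2)·(-2) + 3·3) = (-4, -20, 13)
w3 = Sw2 = (-56, -174, 79)
w4 = Sw3 = (-572, -1488, 585)
The requested component of w4 is -572.

-572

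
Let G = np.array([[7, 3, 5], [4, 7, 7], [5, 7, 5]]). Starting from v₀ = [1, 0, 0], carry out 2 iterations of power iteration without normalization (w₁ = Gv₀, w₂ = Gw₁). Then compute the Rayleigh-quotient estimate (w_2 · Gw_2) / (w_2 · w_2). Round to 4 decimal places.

16.6958

w1 = Gv₀ = (7, 4, 5)
w2 = Gw1 = (86, 91, 88)
Gw2 = (1315, 1597, 1507)
w2·Gw2 = 86·1315 + 91·1597 + 88·1507 = 391033; w2·w2 = 86·86 + 91·91 + 88·88 = 23421
λ ≈ 391033/23421 = 16.6958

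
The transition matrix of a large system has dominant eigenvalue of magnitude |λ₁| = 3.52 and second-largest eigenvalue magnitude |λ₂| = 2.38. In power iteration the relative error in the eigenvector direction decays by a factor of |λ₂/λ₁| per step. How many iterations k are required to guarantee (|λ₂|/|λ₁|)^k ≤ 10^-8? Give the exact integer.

|λ₂/λ₁| = 2.38/3.52 = 0.67614
Need k ≥ ln(10^-8) / ln(0.67614) = -18.4207 / -0.3914 ≈ 47.068
Smallest integer k satisfying the bound: 48

48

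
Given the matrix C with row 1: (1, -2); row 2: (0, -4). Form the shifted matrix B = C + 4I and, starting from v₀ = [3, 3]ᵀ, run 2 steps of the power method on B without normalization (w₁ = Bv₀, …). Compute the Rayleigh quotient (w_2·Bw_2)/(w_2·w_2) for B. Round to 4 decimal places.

5.0000

B = C + 4I has rows (5, -2); (0, 0)
w1 = Bv₀ = (5·3 + (-2)·3; 0·3 + 0·3) = (9, 0)
w2 = Bw1 = (5·9 + (-2)·0; 0·9 + 0·0) = (45, 0)
Bw2 = (225, 0)
w2·Bw2 = 10125; w2·w2 = 2025; μ ≈ 10125/2025 = 5.0000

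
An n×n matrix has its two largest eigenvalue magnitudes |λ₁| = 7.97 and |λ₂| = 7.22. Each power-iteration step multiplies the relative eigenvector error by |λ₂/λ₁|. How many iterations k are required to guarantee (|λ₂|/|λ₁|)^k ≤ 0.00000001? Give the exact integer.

187

|λ₂/λ₁| = 7.22/7.97 = 0.90590
Need k ≥ ln(0.00000001) / ln(0.90590) = -18.4207 / -0.0988 ≈ 186.388
Smallest integer k satisfying the bound: 187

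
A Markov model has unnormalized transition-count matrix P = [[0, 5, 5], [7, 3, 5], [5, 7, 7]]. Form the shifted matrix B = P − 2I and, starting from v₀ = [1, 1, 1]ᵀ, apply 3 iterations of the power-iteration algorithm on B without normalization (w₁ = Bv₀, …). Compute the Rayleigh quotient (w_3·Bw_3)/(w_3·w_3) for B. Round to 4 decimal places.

B = P − 2I has rows (-2, 5, 5); (7, 1, 5); (5, 7, 5)
w1 = Bv₀ = ((-2)·1 + 5·1 + 5·1; 7·1 + 1·1 + 5·1; 5·1 + 7·1 + 5·1) = (8, 13, 17)
w2 = Bw1 = ((-2)·8 + 5·13 + 5·17; 7·8 + 1·13 + 5·17; 5·8 + 7·13 + 5·17) = (134, 154, 216)
w3 = Bw2 = (1582, 2172, 2828)
Bw3 = (21836, 27386, 37254)
w3·Bw3 = 199381256; w3·w3 = 15217892; μ ≈ 199381256/15217892 = 13.1018

μ ≈ 13.1018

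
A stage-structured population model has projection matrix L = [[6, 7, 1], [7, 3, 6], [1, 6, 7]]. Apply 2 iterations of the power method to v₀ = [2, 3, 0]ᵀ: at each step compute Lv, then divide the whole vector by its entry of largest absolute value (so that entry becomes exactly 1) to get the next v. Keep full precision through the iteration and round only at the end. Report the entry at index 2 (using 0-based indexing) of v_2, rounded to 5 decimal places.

Lv0 = (33.000000, 23.000000, 20.000000); divide by 33.000000 → v1 = (1.000000, 0.696970, 0.606061)
Lv1 = (11.484848, 12.727273, 9.424242); divide by 12.727273 → v2 = (0.902381, 1.000000, 0.740476)
Requested entry of v2: 311/420 = 0.74048

0.74048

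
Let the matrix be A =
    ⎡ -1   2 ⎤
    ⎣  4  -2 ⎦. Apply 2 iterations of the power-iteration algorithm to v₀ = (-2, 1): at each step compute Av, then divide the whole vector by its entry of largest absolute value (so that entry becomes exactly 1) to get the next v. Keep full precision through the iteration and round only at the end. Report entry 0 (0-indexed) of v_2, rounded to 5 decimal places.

-0.66667

Av0 = (4.000000, -10.000000); divide by -10.000000 → v1 = (-0.400000, 1.000000)
Av1 = (2.400000, -3.600000); divide by -3.600000 → v2 = (-0.666667, 1.000000)
Requested entry of v2: -24/36 = -0.66667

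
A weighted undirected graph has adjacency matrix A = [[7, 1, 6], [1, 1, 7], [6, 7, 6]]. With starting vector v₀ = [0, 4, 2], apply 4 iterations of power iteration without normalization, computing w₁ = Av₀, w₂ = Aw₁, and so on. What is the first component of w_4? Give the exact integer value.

w1 = Av₀ = (16, 18, 40)
w2 = Aw1 = (370, 314, 462)
w3 = Aw2 = (5676, 3918, 7190)
w4 = Aw3 = (86790, 59924, 104622)
The requested component of w4 is 86790.

86790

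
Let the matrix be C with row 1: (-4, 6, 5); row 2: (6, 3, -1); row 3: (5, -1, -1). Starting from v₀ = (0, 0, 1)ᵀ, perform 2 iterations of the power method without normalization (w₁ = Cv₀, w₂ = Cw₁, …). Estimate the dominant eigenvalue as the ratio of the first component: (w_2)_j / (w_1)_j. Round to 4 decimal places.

λ ≈ -6.2000

w1 = Cv₀ = (5, -1, -1)
w2 = Cw1 = (-31, 28, 27)
Ratio at component: -31 / 5 = -6.2000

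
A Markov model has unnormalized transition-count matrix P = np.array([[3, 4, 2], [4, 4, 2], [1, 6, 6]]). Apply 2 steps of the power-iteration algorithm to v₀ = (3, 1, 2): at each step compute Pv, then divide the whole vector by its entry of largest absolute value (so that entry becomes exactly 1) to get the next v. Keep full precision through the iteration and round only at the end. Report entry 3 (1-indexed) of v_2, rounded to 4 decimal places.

1.0000

Pv0 = (17.00000, 20.00000, 21.00000); divide by 21.00000 → v1 = (0.80952, 0.95238, 1.00000)
Pv1 = (8.23810, 9.04762, 12.52381); divide by 12.52381 → v2 = (0.65779, 0.72243, 1.00000)
Requested entry of v2: 263/263 = 1.0000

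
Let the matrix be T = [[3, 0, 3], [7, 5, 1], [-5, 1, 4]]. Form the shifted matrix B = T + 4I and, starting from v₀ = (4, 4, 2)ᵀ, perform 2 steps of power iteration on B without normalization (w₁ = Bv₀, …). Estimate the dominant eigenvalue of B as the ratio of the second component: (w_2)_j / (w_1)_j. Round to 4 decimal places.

μ ≈ 12.6061

B = T + 4I has rows (7, 0, 3); (7, 9, 1); (-5, 1, 8)
w1 = Bv₀ = (7·4 + 0·4 + 3·2; 7·4 + 9·4 + 1·2; (-5)·4 + 1·4 + 8·2) = (34, 66, 0)
w2 = Bw1 = (7·34 + 0·66 + 3·0; 7·34 + 9·66 + 1·0; (-5)·34 + 1·66 + 8·0) = (238, 832, -104)
Ratio: 832/66 = 12.6061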